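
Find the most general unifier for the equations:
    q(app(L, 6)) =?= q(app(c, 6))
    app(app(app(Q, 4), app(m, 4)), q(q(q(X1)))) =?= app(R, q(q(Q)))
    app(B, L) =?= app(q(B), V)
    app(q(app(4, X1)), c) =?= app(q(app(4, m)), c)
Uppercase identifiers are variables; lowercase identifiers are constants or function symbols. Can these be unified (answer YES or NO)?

NO

Decompose q/1: app(L, 6) =?= app(c, 6).
Decompose app/2: L =?= c,  6 =?= 6.
Bind L := c; substituting into the one remaining equation that mentions L gives: app(B, c) =?= app(q(B), V).
Delete trivial equation 6 =?= 6.
Decompose app/2: app(app(Q, 4), app(m, 4)) =?= R,  q(q(q(X1))) =?= q(q(Q)).
Bind R := app(app(Q, 4), app(m, 4)); no other remaining equation mentions R.
Decompose q/1: q(q(X1)) =?= q(Q).
Decompose q/1: q(X1) =?= Q.
Bind Q := q(X1); no other remaining equation mentions Q. Substituting into the earlier binding gives R := app(app(q(X1), 4), app(m, 4)).
Decompose app/2: B =?= q(B),  c =?= V.
Occurs check fails: B occurs in q(B); the equation B =?= q(B) has no finite solution.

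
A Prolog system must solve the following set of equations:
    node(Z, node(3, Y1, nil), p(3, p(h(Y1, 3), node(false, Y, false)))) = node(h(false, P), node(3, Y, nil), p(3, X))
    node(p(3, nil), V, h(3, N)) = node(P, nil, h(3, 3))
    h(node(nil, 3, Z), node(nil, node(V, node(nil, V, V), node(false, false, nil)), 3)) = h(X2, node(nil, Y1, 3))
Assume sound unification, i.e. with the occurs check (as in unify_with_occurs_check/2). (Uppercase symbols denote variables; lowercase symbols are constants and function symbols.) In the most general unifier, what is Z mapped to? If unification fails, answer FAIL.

h(false, p(3, nil))

Decompose node/3: Z = h(false, P),  node(3, Y1, nil) = node(3, Y, nil),  p(3, p(h(Y1, 3), node(false, Y, false))) = p(3, X).
Bind Z := h(false, P); substituting into the one remaining equation that mentions Z gives: h(node(nil, 3, h(false, P)), node(nil, node(V, node(nil, V, V), node(false, false, nil)), 3)) = h(X2, node(nil, Y1, 3)).
Decompose node/3: 3 = 3,  Y1 = Y,  nil = nil.
Delete trivial equation 3 = 3.
Bind Y1 := Y; substituting into the 2 remaining equations that mention Y1 gives: p(3, p(h(Y, 3), node(false, Y, false))) = p(3, X),  h(node(nil, 3, h(false, P)), node(nil, node(V, node(nil, V, V), node(false, false, nil)), 3)) = h(X2, node(nil, Y, 3)).
Delete trivial equation nil = nil.
Decompose p/2: 3 = 3,  p(h(Y, 3), node(false, Y, false)) = X.
Delete trivial equation 3 = 3.
Bind X := p(h(Y, 3), node(false, Y, false)); no other remaining equation mentions X.
Decompose node/3: p(3, nil) = P,  V = nil,  h(3, N) = h(3, 3).
Bind P := p(3, nil); substituting into the one remaining equation that mentions P gives: h(node(nil, 3, h(false, p(3, nil))), node(nil, node(V, node(nil, V, V), node(false, false, nil)), 3)) = h(X2, node(nil, Y, 3)). Substituting into the earlier binding gives Z := h(false, p(3, nil)).
Bind V := nil; substituting into the one remaining equation that mentions V gives: h(node(nil, 3, h(false, p(3, nil))), node(nil, node(nil, node(nil, nil, nil), node(false, false, nil)), 3)) = h(X2, node(nil, Y, 3)).
Decompose h/2: 3 = 3,  N = 3.
Delete trivial equation 3 = 3.
Bind N := 3; no other remaining equation mentions N.
Decompose h/2: node(nil, 3, h(false, p(3, nil))) = X2,  node(nil, node(nil, node(nil, nil, nil), node(false, false, nil)), 3) = node(nil, Y, 3).
Bind X2 := node(nil, 3, h(false, p(3, nil))); no other remaining equation mentions X2.
Decompose node/3: nil = nil,  node(nil, node(nil, nil, nil), node(false, false, nil)) = Y,  3 = 3.
Delete trivial equation nil = nil.
Bind Y := node(nil, node(nil, nil, nil), node(false, false, nil)); no other remaining equation mentions Y. Substituting into the earlier bindings gives Y1 := node(nil, node(nil, nil, nil), node(false, false, nil)), X := p(h(node(nil, node(nil, nil, nil), node(false, false, nil)), 3), node(false, node(nil, node(nil, nil, nil), node(false, false, nil)), false)).
Delete trivial equation 3 = 3.
MGU = { Z -> h(false, p(3, nil)), Y1 -> node(nil, node(nil, nil, nil), node(false, false, nil)), X -> p(h(node(nil, node(nil, nil, nil), node(false, false, nil)), 3), node(false, node(nil, node(nil, nil, nil), node(false, false, nil)), false)), P -> p(3, nil), V -> nil, N -> 3, X2 -> node(nil, 3, h(false, p(3, nil))), Y -> node(nil, node(nil, nil, nil), node(false, false, nil)) }, so Z -> h(false, p(3, nil)).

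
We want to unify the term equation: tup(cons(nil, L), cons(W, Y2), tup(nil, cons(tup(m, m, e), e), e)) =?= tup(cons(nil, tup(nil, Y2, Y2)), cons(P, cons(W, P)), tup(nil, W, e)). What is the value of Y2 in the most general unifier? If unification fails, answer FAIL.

cons(cons(tup(m, m, e), e), cons(tup(m, m, e), e))

Decompose tup/3: cons(nil, L) =?= cons(nil, tup(nil, Y2, Y2)),  cons(W, Y2) =?= cons(P, cons(W, P)),  tup(nil, cons(tup(m, m, e), e), e) =?= tup(nil, W, e).
Decompose cons/2: nil =?= nil,  L =?= tup(nil, Y2, Y2).
Delete trivial equation nil =?= nil.
Bind L := tup(nil, Y2, Y2); no other remaining equation mentions L.
Decompose cons/2: W =?= P,  Y2 =?= cons(W, P).
Bind W := P; substituting into the remaining equations gives: Y2 =?= cons(P, P),  tup(nil, cons(tup(m, m, e), e), e) =?= tup(nil, P, e).
Bind Y2 := cons(P, P); no other remaining equation mentions Y2. Substituting into the earlier binding gives L := tup(nil, cons(P, P), cons(P, P)).
Decompose tup/3: nil =?= nil,  cons(tup(m, m, e), e) =?= P,  e =?= e.
Delete trivial equation nil =?= nil.
Bind P := cons(tup(m, m, e), e); no other remaining equation mentions P. Substituting into the earlier bindings gives L := tup(nil, cons(cons(tup(m, m, e), e), cons(tup(m, m, e), e)), cons(cons(tup(m, m, e), e), cons(tup(m, m, e), e))), W := cons(tup(m, m, e), e), Y2 := cons(cons(tup(m, m, e), e), cons(tup(m, m, e), e)).
Delete trivial equation e =?= e.
MGU = { L ↦ tup(nil, cons(cons(tup(m, m, e), e), cons(tup(m, m, e), e)), cons(cons(tup(m, m, e), e), cons(tup(m, m, e), e))), W ↦ cons(tup(m, m, e), e), Y2 ↦ cons(cons(tup(m, m, e), e), cons(tup(m, m, e), e)), P ↦ cons(tup(m, m, e), e) }, so Y2 ↦ cons(cons(tup(m, m, e), e), cons(tup(m, m, e), e)).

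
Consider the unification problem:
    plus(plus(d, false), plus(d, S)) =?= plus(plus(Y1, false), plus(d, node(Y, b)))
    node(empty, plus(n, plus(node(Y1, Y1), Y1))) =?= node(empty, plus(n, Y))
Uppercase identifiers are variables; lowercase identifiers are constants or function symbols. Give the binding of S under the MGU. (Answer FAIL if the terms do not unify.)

Decompose plus/2: plus(d, false) =?= plus(Y1, false),  plus(d, S) =?= plus(d, node(Y, b)).
Decompose plus/2: d =?= Y1,  false =?= false.
Bind Y1 := d; substituting into the one remaining equation that mentions Y1 gives: node(empty, plus(n, plus(node(d, d), d))) =?= node(empty, plus(n, Y)).
Delete trivial equation false =?= false.
Decompose plus/2: d =?= d,  S =?= node(Y, b).
Delete trivial equation d =?= d.
Bind S := node(Y, b); no other remaining equation mentions S.
Decompose node/2: empty =?= empty,  plus(n, plus(node(d, d), d)) =?= plus(n, Y).
Delete trivial equation empty =?= empty.
Decompose plus/2: n =?= n,  plus(node(d, d), d) =?= Y.
Delete trivial equation n =?= n.
Bind Y := plus(node(d, d), d). Substituting into the earlier binding gives S := node(plus(node(d, d), d), b).
MGU = { Y1 ↦ d, S ↦ node(plus(node(d, d), d), b), Y ↦ plus(node(d, d), d) }, so S ↦ node(plus(node(d, d), d), b).

node(plus(node(d, d), d), b)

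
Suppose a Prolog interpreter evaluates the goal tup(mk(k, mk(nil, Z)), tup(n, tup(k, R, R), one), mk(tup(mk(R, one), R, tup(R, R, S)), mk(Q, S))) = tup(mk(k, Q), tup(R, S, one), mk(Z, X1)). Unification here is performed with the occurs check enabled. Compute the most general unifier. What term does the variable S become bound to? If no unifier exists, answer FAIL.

Decompose tup/3: mk(k, mk(nil, Z)) = mk(k, Q),  tup(n, tup(k, R, R), one) = tup(R, S, one),  mk(tup(mk(R, one), R, tup(R, R, S)), mk(Q, S)) = mk(Z, X1).
Decompose mk/2: k = k,  mk(nil, Z) = Q.
Delete trivial equation k = k.
Bind Q := mk(nil, Z); substituting into the one remaining equation that mentions Q gives: mk(tup(mk(R, one), R, tup(R, R, S)), mk(mk(nil, Z), S)) = mk(Z, X1).
Decompose tup/3: n = R,  tup(k, R, R) = S,  one = one.
Bind R := n; substituting into the 2 remaining equations that mention R gives: tup(k, n, n) = S,  mk(tup(mk(n, one), n, tup(n, n, S)), mk(mk(nil, Z), S)) = mk(Z, X1).
Bind S := tup(k, n, n); substituting into the one remaining equation that mentions S gives: mk(tup(mk(n, one), n, tup(n, n, tup(k, n, n))), mk(mk(nil, Z), tup(k, n, n))) = mk(Z, X1).
Delete trivial equation one = one.
Decompose mk/2: tup(mk(n, one), n, tup(n, n, tup(k, n, n))) = Z,  mk(mk(nil, Z), tup(k, n, n)) = X1.
Bind Z := tup(mk(n, one), n, tup(n, n, tup(k, n, n))); substituting into the remaining equation gives: mk(mk(nil, tup(mk(n, one), n, tup(n, n, tup(k, n, n)))), tup(k, n, n)) = X1. Substituting into the earlier binding gives Q := mk(nil, tup(mk(n, one), n, tup(n, n, tup(k, n, n)))).
Bind X1 := mk(mk(nil, tup(mk(n, one), n, tup(n, n, tup(k, n, n)))), tup(k, n, n)).
MGU = { Q -> mk(nil, tup(mk(n, one), n, tup(n, n, tup(k, n, n)))), R -> n, S -> tup(k, n, n), Z -> tup(mk(n, one), n, tup(n, n, tup(k, n, n))), X1 -> mk(mk(nil, tup(mk(n, one), n, tup(n, n, tup(k, n, n)))), tup(k, n, n)) }, so S -> tup(k, n, n).

tup(k, n, n)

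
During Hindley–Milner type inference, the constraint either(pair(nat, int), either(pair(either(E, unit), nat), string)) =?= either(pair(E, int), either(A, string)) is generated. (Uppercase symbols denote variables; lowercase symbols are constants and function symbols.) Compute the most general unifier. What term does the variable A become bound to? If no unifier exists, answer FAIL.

Decompose either/2: pair(nat, int) =?= pair(E, int),  either(pair(either(E, unit), nat), string) =?= either(A, string).
Decompose pair/2: nat =?= E,  int =?= int.
Bind E := nat; substituting into the one remaining equation that mentions E gives: either(pair(either(nat, unit), nat), string) =?= either(A, string).
Delete trivial equation int =?= int.
Decompose either/2: pair(either(nat, unit), nat) =?= A,  string =?= string.
Bind A := pair(either(nat, unit), nat); no other remaining equation mentions A.
Delete trivial equation string =?= string.
MGU = { E ↦ nat, A ↦ pair(either(nat, unit), nat) }, so A ↦ pair(either(nat, unit), nat).

pair(either(nat, unit), nat)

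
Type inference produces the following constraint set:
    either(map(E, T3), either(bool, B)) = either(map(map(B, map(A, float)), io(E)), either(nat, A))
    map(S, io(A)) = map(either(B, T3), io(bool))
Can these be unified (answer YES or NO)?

NO

Decompose either/2: map(E, T3) = map(map(B, map(A, float)), io(E)),  either(bool, B) = either(nat, A).
Decompose map/2: E = map(B, map(A, float)),  T3 = io(E).
Bind E := map(B, map(A, float)); substituting into the one remaining equation that mentions E gives: T3 = io(map(B, map(A, float))).
Bind T3 := io(map(B, map(A, float))); substituting into the one remaining equation that mentions T3 gives: map(S, io(A)) = map(either(B, io(map(B, map(A, float)))), io(bool)).
Decompose either/2: bool = nat,  B = A.
Clash: constants bool and nat differ; no unifier exists.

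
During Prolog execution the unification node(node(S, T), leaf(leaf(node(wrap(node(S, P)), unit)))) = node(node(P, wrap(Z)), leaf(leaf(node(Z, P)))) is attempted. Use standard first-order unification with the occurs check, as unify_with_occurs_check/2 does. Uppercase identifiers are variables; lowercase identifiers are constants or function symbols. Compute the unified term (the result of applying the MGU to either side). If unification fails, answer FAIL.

node(node(unit, wrap(wrap(node(unit, unit)))), leaf(leaf(node(wrap(node(unit, unit)), unit))))

Decompose node/2: node(S, T) = node(P, wrap(Z)),  leaf(leaf(node(wrap(node(S, P)), unit))) = leaf(leaf(node(Z, P))).
Decompose node/2: S = P,  T = wrap(Z).
Bind S := P; substituting into the one remaining equation that mentions S gives: leaf(leaf(node(wrap(node(P, P)), unit))) = leaf(leaf(node(Z, P))).
Bind T := wrap(Z); no other remaining equation mentions T.
Decompose leaf/1: leaf(node(wrap(node(P, P)), unit)) = leaf(node(Z, P)).
Decompose leaf/1: node(wrap(node(P, P)), unit) = node(Z, P).
Decompose node/2: wrap(node(P, P)) = Z,  unit = P.
Bind Z := wrap(node(P, P)); no other remaining equation mentions Z. Substituting into the earlier binding gives T := wrap(wrap(node(P, P))).
Bind P := unit. Substituting into the earlier bindings gives S := unit, T := wrap(wrap(node(unit, unit))), Z := wrap(node(unit, unit)).
Applying the MGU to either side gives node(node(unit, wrap(wrap(node(unit, unit)))), leaf(leaf(node(wrap(node(unit, unit)), unit)))).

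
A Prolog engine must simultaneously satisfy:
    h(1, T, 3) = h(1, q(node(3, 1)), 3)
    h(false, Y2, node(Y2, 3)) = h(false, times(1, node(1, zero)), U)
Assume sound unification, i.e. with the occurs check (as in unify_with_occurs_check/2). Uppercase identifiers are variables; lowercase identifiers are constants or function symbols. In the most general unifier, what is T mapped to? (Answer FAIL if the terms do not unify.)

Decompose h/3: 1 = 1,  T = q(node(3, 1)),  3 = 3.
Delete trivial equation 1 = 1.
Bind T := q(node(3, 1)); no other remaining equation mentions T.
Delete trivial equation 3 = 3.
Decompose h/3: false = false,  Y2 = times(1, node(1, zero)),  node(Y2, 3) = U.
Delete trivial equation false = false.
Bind Y2 := times(1, node(1, zero)); substituting into the remaining equation gives: node(times(1, node(1, zero)), 3) = U.
Bind U := node(times(1, node(1, zero)), 3).
MGU = { T ↦ q(node(3, 1)), Y2 ↦ times(1, node(1, zero)), U ↦ node(times(1, node(1, zero)), 3) }, so T ↦ q(node(3, 1)).

q(node(3, 1))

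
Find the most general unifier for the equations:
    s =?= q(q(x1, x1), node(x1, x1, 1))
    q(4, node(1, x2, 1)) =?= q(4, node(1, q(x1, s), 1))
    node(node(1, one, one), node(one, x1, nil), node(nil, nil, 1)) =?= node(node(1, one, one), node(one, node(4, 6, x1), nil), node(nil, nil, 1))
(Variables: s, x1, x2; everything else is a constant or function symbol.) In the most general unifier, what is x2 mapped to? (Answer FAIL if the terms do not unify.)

FAIL

Bind s := q(q(x1, x1), node(x1, x1, 1)); substituting into the one remaining equation that mentions s gives: q(4, node(1, x2, 1)) =?= q(4, node(1, q(x1, q(q(x1, x1), node(x1, x1, 1))), 1)).
Decompose q/2: 4 =?= 4,  node(1, x2, 1) =?= node(1, q(x1, q(q(x1, x1), node(x1, x1, 1))), 1).
Delete trivial equation 4 =?= 4.
Decompose node/3: 1 =?= 1,  x2 =?= q(x1, q(q(x1, x1), node(x1, x1, 1))),  1 =?= 1.
Delete trivial equation 1 =?= 1.
Bind x2 := q(x1, q(q(x1, x1), node(x1, x1, 1))); no other remaining equation mentions x2.
Delete trivial equation 1 =?= 1.
Decompose node/3: node(1, one, one) =?= node(1, one, one),  node(one, x1, nil) =?= node(one, node(4, 6, x1), nil),  node(nil, nil, 1) =?= node(nil, nil, 1).
Delete trivial equation node(1, one, one) =?= node(1, one, one).
Decompose node/3: one =?= one,  x1 =?= node(4, 6, x1),  nil =?= nil.
Delete trivial equation one =?= one.
Occurs check fails: x1 occurs in node(4, 6, x1); the equation x1 =?= node(4, 6, x1) has no finite solution.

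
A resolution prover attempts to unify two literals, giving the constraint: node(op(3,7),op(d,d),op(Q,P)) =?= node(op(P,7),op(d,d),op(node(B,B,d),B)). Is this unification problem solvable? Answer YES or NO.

YES

Decompose node/3: op(3,7) =?= op(P,7),  op(d,d) =?= op(d,d),  op(Q,P) =?= op(node(B,B,d),B).
Decompose op/2: 3 =?= P,  7 =?= 7.
Bind P := 3; substituting into the one remaining equation that mentions P gives: op(Q,3) =?= op(node(B,B,d),B).
Delete trivial equation 7 =?= 7.
Delete trivial equation op(d,d) =?= op(d,d).
Decompose op/2: Q =?= node(B,B,d),  3 =?= B.
Bind Q := node(B,B,d); no other remaining equation mentions Q.
Bind B := 3. Substituting into the earlier binding gives Q := node(3,3,d).
No equations remain and no clash or occurs-check failure arose, so a unifier exists.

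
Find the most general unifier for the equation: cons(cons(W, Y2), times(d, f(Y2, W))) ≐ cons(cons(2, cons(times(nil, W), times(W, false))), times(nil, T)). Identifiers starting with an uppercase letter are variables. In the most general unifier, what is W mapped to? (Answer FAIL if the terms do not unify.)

Decompose cons/2: cons(W, Y2) ≐ cons(2, cons(times(nil, W), times(W, false))),  times(d, f(Y2, W)) ≐ times(nil, T).
Decompose cons/2: W ≐ 2,  Y2 ≐ cons(times(nil, W), times(W, false)).
Bind W := 2; substituting into the remaining equations gives: Y2 ≐ cons(times(nil, 2), times(2, false)),  times(d, f(Y2, 2)) ≐ times(nil, T).
Bind Y2 := cons(times(nil, 2), times(2, false)); substituting into the remaining equation gives: times(d, f(cons(times(nil, 2), times(2, false)), 2)) ≐ times(nil, T).
Decompose times/2: d ≐ nil,  f(cons(times(nil, 2), times(2, false)), 2) ≐ T.
Clash: constants d and nil differ; no unifier exists.

FAIL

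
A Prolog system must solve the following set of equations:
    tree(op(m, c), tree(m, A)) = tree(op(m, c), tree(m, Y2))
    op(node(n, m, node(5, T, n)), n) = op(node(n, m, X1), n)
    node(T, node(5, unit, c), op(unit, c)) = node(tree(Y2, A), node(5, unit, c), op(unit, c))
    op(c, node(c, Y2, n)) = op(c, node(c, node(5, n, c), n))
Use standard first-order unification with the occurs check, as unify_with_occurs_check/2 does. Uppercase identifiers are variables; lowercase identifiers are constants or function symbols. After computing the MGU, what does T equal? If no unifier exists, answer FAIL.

Decompose tree/2: op(m, c) = op(m, c),  tree(m, A) = tree(m, Y2).
Delete trivial equation op(m, c) = op(m, c).
Decompose tree/2: m = m,  A = Y2.
Delete trivial equation m = m.
Bind A := Y2; substituting into the one remaining equation that mentions A gives: node(T, node(5, unit, c), op(unit, c)) = node(tree(Y2, Y2), node(5, unit, c), op(unit, c)).
Decompose op/2: node(n, m, node(5, T, n)) = node(n, m, X1),  n = n.
Decompose node/3: n = n,  m = m,  node(5, T, n) = X1.
Delete trivial equation n = n.
Delete trivial equation m = m.
Bind X1 := node(5, T, n); no other remaining equation mentions X1.
Delete trivial equation n = n.
Decompose node/3: T = tree(Y2, Y2),  node(5, unit, c) = node(5, unit, c),  op(unit, c) = op(unit, c).
Bind T := tree(Y2, Y2); no other remaining equation mentions T. Substituting into the earlier binding gives X1 := node(5, tree(Y2, Y2), n).
Delete trivial equation node(5, unit, c) = node(5, unit, c).
Delete trivial equation op(unit, c) = op(unit, c).
Decompose op/2: c = c,  node(c, Y2, n) = node(c, node(5, n, c), n).
Delete trivial equation c = c.
Decompose node/3: c = c,  Y2 = node(5, n, c),  n = n.
Delete trivial equation c = c.
Bind Y2 := node(5, n, c); no other remaining equation mentions Y2. Substituting into the earlier bindings gives A := node(5, n, c), X1 := node(5, tree(node(5, n, c), node(5, n, c)), n), T := tree(node(5, n, c), node(5, n, c)).
Delete trivial equation n = n.
MGU = { A = node(5, n, c), X1 = node(5, tree(node(5, n, c), node(5, n, c)), n), T = tree(node(5, n, c), node(5, n, c)), Y2 = node(5, n, c) }, so T = tree(node(5, n, c), node(5, n, c)).

tree(node(5, n, c), node(5, n, c))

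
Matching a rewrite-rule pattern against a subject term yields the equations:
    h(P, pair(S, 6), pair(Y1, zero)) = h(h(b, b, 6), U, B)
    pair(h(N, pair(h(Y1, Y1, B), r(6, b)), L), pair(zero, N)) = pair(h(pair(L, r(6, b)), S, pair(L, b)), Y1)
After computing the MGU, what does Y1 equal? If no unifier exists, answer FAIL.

FAIL

Decompose h/3: P = h(b, b, 6),  pair(S, 6) = U,  pair(Y1, zero) = B.
Bind P := h(b, b, 6); no other remaining equation mentions P.
Bind U := pair(S, 6); no other remaining equation mentions U.
Bind B := pair(Y1, zero); substituting into the remaining equation gives: pair(h(N, pair(h(Y1, Y1, pair(Y1, zero)), r(6, b)), L), pair(zero, N)) = pair(h(pair(L, r(6, b)), S, pair(L, b)), Y1).
Decompose pair/2: h(N, pair(h(Y1, Y1, pair(Y1, zero)), r(6, b)), L) = h(pair(L, r(6, b)), S, pair(L, b)),  pair(zero, N) = Y1.
Decompose h/3: N = pair(L, r(6, b)),  pair(h(Y1, Y1, pair(Y1, zero)), r(6, b)) = S,  L = pair(L, b).
Bind N := pair(L, r(6, b)); substituting into the one remaining equation that mentions N gives: pair(zero, pair(L, r(6, b))) = Y1.
Bind S := pair(h(Y1, Y1, pair(Y1, zero)), r(6, b)); no other remaining equation mentions S. Substituting into the earlier binding gives U := pair(pair(h(Y1, Y1, pair(Y1, zero)), r(6, b)), 6).
Occurs check fails: L occurs in pair(L, b); the equation L = pair(L, b) has no finite solution.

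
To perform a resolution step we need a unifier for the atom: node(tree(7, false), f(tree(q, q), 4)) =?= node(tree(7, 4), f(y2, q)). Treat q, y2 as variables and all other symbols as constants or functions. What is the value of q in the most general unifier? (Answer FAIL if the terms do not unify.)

Decompose node/2: tree(7, false) =?= tree(7, 4),  f(tree(q, q), 4) =?= f(y2, q).
Decompose tree/2: 7 =?= 7,  false =?= 4.
Delete trivial equation 7 =?= 7.
Clash: constants false and 4 differ; no unifier exists.

FAIL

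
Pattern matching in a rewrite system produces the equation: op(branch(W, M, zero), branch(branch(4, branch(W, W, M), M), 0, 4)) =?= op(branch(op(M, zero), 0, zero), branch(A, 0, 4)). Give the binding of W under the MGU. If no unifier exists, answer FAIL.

op(0, zero)

Decompose op/2: branch(W, M, zero) =?= branch(op(M, zero), 0, zero),  branch(branch(4, branch(W, W, M), M), 0, 4) =?= branch(A, 0, 4).
Decompose branch/3: W =?= op(M, zero),  M =?= 0,  zero =?= zero.
Bind W := op(M, zero); substituting into the one remaining equation that mentions W gives: branch(branch(4, branch(op(M, zero), op(M, zero), M), M), 0, 4) =?= branch(A, 0, 4).
Bind M := 0; substituting into the one remaining equation that mentions M gives: branch(branch(4, branch(op(0, zero), op(0, zero), 0), 0), 0, 4) =?= branch(A, 0, 4). Substituting into the earlier binding gives W := op(0, zero).
Delete trivial equation zero =?= zero.
Decompose branch/3: branch(4, branch(op(0, zero), op(0, zero), 0), 0) =?= A,  0 =?= 0,  4 =?= 4.
Bind A := branch(4, branch(op(0, zero), op(0, zero), 0), 0); no other remaining equation mentions A.
Delete trivial equation 0 =?= 0.
Delete trivial equation 4 =?= 4.
MGU = { W := op(0, zero), M := 0, A := branch(4, branch(op(0, zero), op(0, zero), 0), 0) }, so W := op(0, zero).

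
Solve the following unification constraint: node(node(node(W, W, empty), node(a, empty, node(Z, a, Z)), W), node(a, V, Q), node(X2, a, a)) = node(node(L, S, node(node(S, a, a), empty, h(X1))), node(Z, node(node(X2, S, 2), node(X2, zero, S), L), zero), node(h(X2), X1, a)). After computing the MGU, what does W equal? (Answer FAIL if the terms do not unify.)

Decompose node/3: node(node(W, W, empty), node(a, empty, node(Z, a, Z)), W) = node(L, S, node(node(S, a, a), empty, h(X1))),  node(a, V, Q) = node(Z, node(node(X2, S, 2), node(X2, zero, S), L), zero),  node(X2, a, a) = node(h(X2), X1, a).
Decompose node/3: node(W, W, empty) = L,  node(a, empty, node(Z, a, Z)) = S,  W = node(node(S, a, a), empty, h(X1)).
Bind L := node(W, W, empty); substituting into the one remaining equation that mentions L gives: node(a, V, Q) = node(Z, node(node(X2, S, 2), node(X2, zero, S), node(W, W, empty)), zero).
Bind S := node(a, empty, node(Z, a, Z)); substituting into the 2 remaining equations that mention S gives: W = node(node(node(a, empty, node(Z, a, Z)), a, a), empty, h(X1)),  node(a, V, Q) = node(Z, node(node(X2, node(a, empty, node(Z, a, Z)), 2), node(X2, zero, node(a, empty, node(Z, a, Z))), node(W, W, empty)), zero).
Bind W := node(node(node(a, empty, node(Z, a, Z)), a, a), empty, h(X1)); substituting into the one remaining equation that mentions W gives: node(a, V, Q) = node(Z, node(node(X2, node(a, empty, node(Z, a, Z)), 2), node(X2, zero, node(a, empty, node(Z, a, Z))), node(node(node(node(a, empty, node(Z, a, Z)), a, a), empty, h(X1)), node(node(node(a, empty, node(Z, a, Z)), a, a), empty, h(X1)), empty)), zero). Substituting into the earlier binding gives L := node(node(node(node(a, empty, node(Z, a, Z)), a, a), empty, h(X1)), node(node(node(a, empty, node(Z, a, Z)), a, a), empty, h(X1)), empty).
Decompose node/3: a = Z,  V = node(node(X2, node(a, empty, node(Z, a, Z)), 2), node(X2, zero, node(a, empty, node(Z, a, Z))), node(node(node(node(a, empty, node(Z, a, Z)), a, a), empty, h(X1)), node(node(node(a, empty, node(Z, a, Z)), a, a), empty, h(X1)), empty)),  Q = zero.
Bind Z := a; substituting into the one remaining equation that mentions Z gives: V = node(node(X2, node(a, empty, node(a, a, a)), 2), node(X2, zero, node(a, empty, node(a, a, a))), node(node(node(node(a, empty, node(a, a, a)), a, a), empty, h(X1)), node(node(node(a, empty, node(a, a, a)), a, a), empty, h(X1)), empty)). Substituting into the earlier bindings gives L := node(node(node(node(a, empty, node(a, a, a)), a, a), empty, h(X1)), node(node(node(a, empty, node(a, a, a)), a, a), empty, h(X1)), empty), S := node(a, empty, node(a, a, a)), W := node(node(node(a, empty, node(a, a, a)), a, a), empty, h(X1)).
Bind V := node(node(X2, node(a, empty, node(a, a, a)), 2), node(X2, zero, node(a, empty, node(a, a, a))), node(node(node(node(a, empty, node(a, a, a)), a, a), empty, h(X1)), node(node(node(a, empty, node(a, a, a)), a, a), empty, h(X1)), empty)); no other remaining equation mentions V.
Bind Q := zero; no other remaining equation mentions Q.
Decompose node/3: X2 = h(X2),  a = X1,  a = a.
Occurs check fails: X2 occurs in h(X2); the equation X2 = h(X2) has no finite solution.

FAIL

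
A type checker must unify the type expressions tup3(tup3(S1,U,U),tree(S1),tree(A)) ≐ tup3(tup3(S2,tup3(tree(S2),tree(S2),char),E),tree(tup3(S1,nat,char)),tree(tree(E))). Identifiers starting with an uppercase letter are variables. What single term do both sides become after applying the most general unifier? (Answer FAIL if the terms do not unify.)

FAIL

Decompose tup3/3: tup3(S1,U,U) ≐ tup3(S2,tup3(tree(S2),tree(S2),char),E),  tree(S1) ≐ tree(tup3(S1,nat,char)),  tree(A) ≐ tree(tree(E)).
Decompose tup3/3: S1 ≐ S2,  U ≐ tup3(tree(S2),tree(S2),char),  U ≐ E.
Bind S1 := S2; substituting into the one remaining equation that mentions S1 gives: tree(S2) ≐ tree(tup3(S2,nat,char)).
Bind U := tup3(tree(S2),tree(S2),char); substituting into the one remaining equation that mentions U gives: tup3(tree(S2),tree(S2),char) ≐ E.
Bind E := tup3(tree(S2),tree(S2),char); substituting into the one remaining equation that mentions E gives: tree(A) ≐ tree(tree(tup3(tree(S2),tree(S2),char))).
Decompose tree/1: S2 ≐ tup3(S2,nat,char).
Occurs check fails: S2 occurs in tup3(S2,nat,char); the equation S2 ≐ tup3(S2,nat,char) has no finite solution.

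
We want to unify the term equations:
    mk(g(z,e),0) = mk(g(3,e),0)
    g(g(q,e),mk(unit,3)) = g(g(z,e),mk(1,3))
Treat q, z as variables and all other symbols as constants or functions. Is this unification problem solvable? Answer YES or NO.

Decompose mk/2: g(z,e) = g(3,e),  0 = 0.
Decompose g/2: z = 3,  e = e.
Bind z := 3; substituting into the one remaining equation that mentions z gives: g(g(q,e),mk(unit,3)) = g(g(3,e),mk(1,3)).
Delete trivial equation e = e.
Delete trivial equation 0 = 0.
Decompose g/2: g(q,e) = g(3,e),  mk(unit,3) = mk(1,3).
Decompose g/2: q = 3,  e = e.
Bind q := 3; no other remaining equation mentions q.
Delete trivial equation e = e.
Decompose mk/2: unit = 1,  3 = 3.
Clash: constants unit and 1 differ; no unifier exists.

NO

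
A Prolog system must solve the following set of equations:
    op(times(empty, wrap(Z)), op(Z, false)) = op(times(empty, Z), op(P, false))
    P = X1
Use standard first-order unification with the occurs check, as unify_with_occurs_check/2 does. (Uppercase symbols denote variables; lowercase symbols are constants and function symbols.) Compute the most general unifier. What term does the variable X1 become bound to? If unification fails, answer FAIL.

Decompose op/2: times(empty, wrap(Z)) = times(empty, Z),  op(Z, false) = op(P, false).
Decompose times/2: empty = empty,  wrap(Z) = Z.
Delete trivial equation empty = empty.
Occurs check fails: Z occurs in wrap(Z); the equation Z = wrap(Z) has no finite solution.

FAIL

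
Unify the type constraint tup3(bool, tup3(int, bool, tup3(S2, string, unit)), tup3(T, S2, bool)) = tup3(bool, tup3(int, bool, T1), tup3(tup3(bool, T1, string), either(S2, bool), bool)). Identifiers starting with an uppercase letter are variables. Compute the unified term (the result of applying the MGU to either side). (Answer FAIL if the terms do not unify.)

FAIL

Decompose tup3/3: bool = bool,  tup3(int, bool, tup3(S2, string, unit)) = tup3(int, bool, T1),  tup3(T, S2, bool) = tup3(tup3(bool, T1, string), either(S2, bool), bool).
Delete trivial equation bool = bool.
Decompose tup3/3: int = int,  bool = bool,  tup3(S2, string, unit) = T1.
Delete trivial equation int = int.
Delete trivial equation bool = bool.
Bind T1 := tup3(S2, string, unit); substituting into the remaining equation gives: tup3(T, S2, bool) = tup3(tup3(bool, tup3(S2, string, unit), string), either(S2, bool), bool).
Decompose tup3/3: T = tup3(bool, tup3(S2, string, unit), string),  S2 = either(S2, bool),  bool = bool.
Bind T := tup3(bool, tup3(S2, string, unit), string); no other remaining equation mentions T.
Occurs check fails: S2 occurs in either(S2, bool); the equation S2 = either(S2, bool) has no finite solution.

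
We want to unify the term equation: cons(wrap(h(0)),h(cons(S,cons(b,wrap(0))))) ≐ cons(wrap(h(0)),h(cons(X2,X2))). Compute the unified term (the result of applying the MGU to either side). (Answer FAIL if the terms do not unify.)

cons(wrap(h(0)),h(cons(cons(b,wrap(0)),cons(b,wrap(0)))))

Decompose cons/2: wrap(h(0)) ≐ wrap(h(0)),  h(cons(S,cons(b,wrap(0)))) ≐ h(cons(X2,X2)).
Delete trivial equation wrap(h(0)) ≐ wrap(h(0)).
Decompose h/1: cons(S,cons(b,wrap(0))) ≐ cons(X2,X2).
Decompose cons/2: S ≐ X2,  cons(b,wrap(0)) ≐ X2.
Bind S := X2; no other remaining equation mentions S.
Bind X2 := cons(b,wrap(0)). Substituting into the earlier binding gives S := cons(b,wrap(0)).
Applying the MGU to either side gives cons(wrap(h(0)),h(cons(cons(b,wrap(0)),cons(b,wrap(0))))).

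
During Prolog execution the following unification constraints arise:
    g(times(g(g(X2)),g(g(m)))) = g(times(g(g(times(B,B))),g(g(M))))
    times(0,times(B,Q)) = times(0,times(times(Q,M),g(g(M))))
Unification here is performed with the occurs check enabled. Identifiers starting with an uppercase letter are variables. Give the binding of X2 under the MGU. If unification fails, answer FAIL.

times(times(g(g(m)),m),times(g(g(m)),m))

Decompose g/1: times(g(g(X2)),g(g(m))) = times(g(g(times(B,B))),g(g(M))).
Decompose times/2: g(g(X2)) = g(g(times(B,B))),  g(g(m)) = g(g(M)).
Decompose g/1: g(X2) = g(times(B,B)).
Decompose g/1: X2 = times(B,B).
Bind X2 := times(B,B); no other remaining equation mentions X2.
Decompose g/1: g(m) = g(M).
Decompose g/1: m = M.
Bind M := m; substituting into the remaining equation gives: times(0,times(B,Q)) = times(0,times(times(Q,m),g(g(m)))).
Decompose times/2: 0 = 0,  times(B,Q) = times(times(Q,m),g(g(m))).
Delete trivial equation 0 = 0.
Decompose times/2: B = times(Q,m),  Q = g(g(m)).
Bind B := times(Q,m); no other remaining equation mentions B. Substituting into the earlier binding gives X2 := times(times(Q,m),times(Q,m)).
Bind Q := g(g(m)). Substituting into the earlier bindings gives X2 := times(times(g(g(m)),m),times(g(g(m)),m)), B := times(g(g(m)),m).
MGU = { X2 ↦ times(times(g(g(m)),m),times(g(g(m)),m)), M ↦ m, B ↦ times(g(g(m)),m), Q ↦ g(g(m)) }, so X2 ↦ times(times(g(g(m)),m),times(g(g(m)),m)).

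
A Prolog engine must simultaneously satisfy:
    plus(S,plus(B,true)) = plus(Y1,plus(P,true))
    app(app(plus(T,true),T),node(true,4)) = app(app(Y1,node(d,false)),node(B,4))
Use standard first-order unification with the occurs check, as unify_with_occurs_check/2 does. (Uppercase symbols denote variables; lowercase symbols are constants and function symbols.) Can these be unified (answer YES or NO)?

YES

Decompose plus/2: S = Y1,  plus(B,true) = plus(P,true).
Bind S := Y1; no other remaining equation mentions S.
Decompose plus/2: B = P,  true = true.
Bind B := P; substituting into the one remaining equation that mentions B gives: app(app(plus(T,true),T),node(true,4)) = app(app(Y1,node(d,false)),node(P,4)).
Delete trivial equation true = true.
Decompose app/2: app(plus(T,true),T) = app(Y1,node(d,false)),  node(true,4) = node(P,4).
Decompose app/2: plus(T,true) = Y1,  T = node(d,false).
Bind Y1 := plus(T,true); no other remaining equation mentions Y1. Substituting into the earlier binding gives S := plus(T,true).
Bind T := node(d,false); no other remaining equation mentions T. Substituting into the earlier bindings gives S := plus(node(d,false),true), Y1 := plus(node(d,false),true).
Decompose node/2: true = P,  4 = 4.
Bind P := true; no other remaining equation mentions P. Substituting into the earlier binding gives B := true.
Delete trivial equation 4 = 4.
No equations remain and no clash or occurs-check failure arose, so a unifier exists.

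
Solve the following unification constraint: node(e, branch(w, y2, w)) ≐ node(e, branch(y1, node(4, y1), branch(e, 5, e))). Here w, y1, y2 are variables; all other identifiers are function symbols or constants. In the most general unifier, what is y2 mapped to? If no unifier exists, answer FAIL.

Decompose node/2: e ≐ e,  branch(w, y2, w) ≐ branch(y1, node(4, y1), branch(e, 5, e)).
Delete trivial equation e ≐ e.
Decompose branch/3: w ≐ y1,  y2 ≐ node(4, y1),  w ≐ branch(e, 5, e).
Bind w := y1; substituting into the one remaining equation that mentions w gives: y1 ≐ branch(e, 5, e).
Bind y2 := node(4, y1); no other remaining equation mentions y2.
Bind y1 := branch(e, 5, e). Substituting into the earlier bindings gives w := branch(e, 5, e), y2 := node(4, branch(e, 5, e)).
MGU = { w -> branch(e, 5, e), y2 -> node(4, branch(e, 5, e)), y1 -> branch(e, 5, e) }, so y2 -> node(4, branch(e, 5, e)).

node(4, branch(e, 5, e))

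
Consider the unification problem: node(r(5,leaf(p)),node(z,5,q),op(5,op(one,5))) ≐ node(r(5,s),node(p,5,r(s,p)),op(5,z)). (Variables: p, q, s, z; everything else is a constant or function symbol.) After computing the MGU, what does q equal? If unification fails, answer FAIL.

Decompose node/3: r(5,leaf(p)) ≐ r(5,s),  node(z,5,q) ≐ node(p,5,r(s,p)),  op(5,op(one,5)) ≐ op(5,z).
Decompose r/2: 5 ≐ 5,  leaf(p) ≐ s.
Delete trivial equation 5 ≐ 5.
Bind s := leaf(p); substituting into the one remaining equation that mentions s gives: node(z,5,q) ≐ node(p,5,r(leaf(p),p)).
Decompose node/3: z ≐ p,  5 ≐ 5,  q ≐ r(leaf(p),p).
Bind z := p; substituting into the one remaining equation that mentions z gives: op(5,op(one,5)) ≐ op(5,p).
Delete trivial equation 5 ≐ 5.
Bind q := r(leaf(p),p); no other remaining equation mentions q.
Decompose op/2: 5 ≐ 5,  op(one,5) ≐ p.
Delete trivial equation 5 ≐ 5.
Bind p := op(one,5). Substituting into the earlier bindings gives s := leaf(op(one,5)), z := op(one,5), q := r(leaf(op(one,5)),op(one,5)).
MGU = { s ↦ leaf(op(one,5)), z ↦ op(one,5), q ↦ r(leaf(op(one,5)),op(one,5)), p ↦ op(one,5) }, so q ↦ r(leaf(op(one,5)),op(one,5)).

r(leaf(op(one,5)),op(one,5))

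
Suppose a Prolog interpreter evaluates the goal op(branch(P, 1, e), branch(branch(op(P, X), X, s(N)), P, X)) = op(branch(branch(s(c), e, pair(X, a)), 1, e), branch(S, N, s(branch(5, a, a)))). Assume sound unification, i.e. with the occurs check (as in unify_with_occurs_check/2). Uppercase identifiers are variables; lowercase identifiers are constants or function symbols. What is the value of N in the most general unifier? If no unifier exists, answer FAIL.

branch(s(c), e, pair(s(branch(5, a, a)), a))

Decompose op/2: branch(P, 1, e) = branch(branch(s(c), e, pair(X, a)), 1, e),  branch(branch(op(P, X), X, s(N)), P, X) = branch(S, N, s(branch(5, a, a))).
Decompose branch/3: P = branch(s(c), e, pair(X, a)),  1 = 1,  e = e.
Bind P := branch(s(c), e, pair(X, a)); substituting into the one remaining equation that mentions P gives: branch(branch(op(branch(s(c), e, pair(X, a)), X), X, s(N)), branch(s(c), e, pair(X, a)), X) = branch(S, N, s(branch(5, a, a))).
Delete trivial equation 1 = 1.
Delete trivial equation e = e.
Decompose branch/3: branch(op(branch(s(c), e, pair(X, a)), X), X, s(N)) = S,  branch(s(c), e, pair(X, a)) = N,  X = s(branch(5, a, a)).
Bind S := branch(op(branch(s(c), e, pair(X, a)), X), X, s(N)); no other remaining equation mentions S.
Bind N := branch(s(c), e, pair(X, a)); no other remaining equation mentions N. Substituting into the earlier binding gives S := branch(op(branch(s(c), e, pair(X, a)), X), X, s(branch(s(c), e, pair(X, a)))).
Bind X := s(branch(5, a, a)). Substituting into the earlier bindings gives P := branch(s(c), e, pair(s(branch(5, a, a)), a)), S := branch(op(branch(s(c), e, pair(s(branch(5, a, a)), a)), s(branch(5, a, a))), s(branch(5, a, a)), s(branch(s(c), e, pair(s(branch(5, a, a)), a)))), N := branch(s(c), e, pair(s(branch(5, a, a)), a)).
MGU = { P = branch(s(c), e, pair(s(branch(5, a, a)), a)), S = branch(op(branch(s(c), e, pair(s(branch(5, a, a)), a)), s(branch(5, a, a))), s(branch(5, a, a)), s(branch(s(c), e, pair(s(branch(5, a, a)), a)))), N = branch(s(c), e, pair(s(branch(5, a, a)), a)), X = s(branch(5, a, a)) }, so N = branch(s(c), e, pair(s(branch(5, a, a)), a)).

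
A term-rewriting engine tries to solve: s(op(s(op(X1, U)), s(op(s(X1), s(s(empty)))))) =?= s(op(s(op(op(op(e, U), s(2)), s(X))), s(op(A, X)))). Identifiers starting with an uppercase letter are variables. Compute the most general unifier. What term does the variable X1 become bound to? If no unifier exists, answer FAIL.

op(op(e, s(s(s(empty)))), s(2))

Decompose s/1: op(s(op(X1, U)), s(op(s(X1), s(s(empty))))) =?= op(s(op(op(op(e, U), s(2)), s(X))), s(op(A, X))).
Decompose op/2: s(op(X1, U)) =?= s(op(op(op(e, U), s(2)), s(X))),  s(op(s(X1), s(s(empty)))) =?= s(op(A, X)).
Decompose s/1: op(X1, U) =?= op(op(op(e, U), s(2)), s(X)).
Decompose op/2: X1 =?= op(op(e, U), s(2)),  U =?= s(X).
Bind X1 := op(op(e, U), s(2)); substituting into the one remaining equation that mentions X1 gives: s(op(s(op(op(e, U), s(2))), s(s(empty)))) =?= s(op(A, X)).
Bind U := s(X); substituting into the remaining equation gives: s(op(s(op(op(e, s(X)), s(2))), s(s(empty)))) =?= s(op(A, X)). Substituting into the earlier binding gives X1 := op(op(e, s(X)), s(2)).
Decompose s/1: op(s(op(op(e, s(X)), s(2))), s(s(empty))) =?= op(A, X).
Decompose op/2: s(op(op(e, s(X)), s(2))) =?= A,  s(s(empty)) =?= X.
Bind A := s(op(op(e, s(X)), s(2))); no other remaining equation mentions A.
Bind X := s(s(empty)). Substituting into the earlier bindings gives X1 := op(op(e, s(s(s(empty)))), s(2)), U := s(s(s(empty))), A := s(op(op(e, s(s(s(empty)))), s(2))).
MGU = { X1 ↦ op(op(e, s(s(s(empty)))), s(2)), U ↦ s(s(s(empty))), A ↦ s(op(op(e, s(s(s(empty)))), s(2))), X ↦ s(s(empty)) }, so X1 ↦ op(op(e, s(s(s(empty)))), s(2)).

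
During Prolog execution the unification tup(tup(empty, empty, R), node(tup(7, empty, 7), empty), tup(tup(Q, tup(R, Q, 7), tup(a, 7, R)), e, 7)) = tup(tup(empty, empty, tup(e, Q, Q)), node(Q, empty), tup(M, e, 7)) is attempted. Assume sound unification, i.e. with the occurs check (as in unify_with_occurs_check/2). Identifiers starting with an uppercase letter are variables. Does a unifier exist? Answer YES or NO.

YES

Decompose tup/3: tup(empty, empty, R) = tup(empty, empty, tup(e, Q, Q)),  node(tup(7, empty, 7), empty) = node(Q, empty),  tup(tup(Q, tup(R, Q, 7), tup(a, 7, R)), e, 7) = tup(M, e, 7).
Decompose tup/3: empty = empty,  empty = empty,  R = tup(e, Q, Q).
Delete trivial equation empty = empty.
Delete trivial equation empty = empty.
Bind R := tup(e, Q, Q); substituting into the one remaining equation that mentions R gives: tup(tup(Q, tup(tup(e, Q, Q), Q, 7), tup(a, 7, tup(e, Q, Q))), e, 7) = tup(M, e, 7).
Decompose node/2: tup(7, empty, 7) = Q,  empty = empty.
Bind Q := tup(7, empty, 7); substituting into the one remaining equation that mentions Q gives: tup(tup(tup(7, empty, 7), tup(tup(e, tup(7, empty, 7), tup(7, empty, 7)), tup(7, empty, 7), 7), tup(a, 7, tup(e, tup(7, empty, 7), tup(7, empty, 7)))), e, 7) = tup(M, e, 7). Substituting into the earlier binding gives R := tup(e, tup(7, empty, 7), tup(7, empty, 7)).
Delete trivial equation empty = empty.
Decompose tup/3: tup(tup(7, empty, 7), tup(tup(e, tup(7, empty, 7), tup(7, empty, 7)), tup(7, empty, 7), 7), tup(a, 7, tup(e, tup(7, empty, 7), tup(7, empty, 7)))) = M,  e = e,  7 = 7.
Bind M := tup(tup(7, empty, 7), tup(tup(e, tup(7, empty, 7), tup(7, empty, 7)), tup(7, empty, 7), 7), tup(a, 7, tup(e, tup(7, empty, 7), tup(7, empty, 7)))); no other remaining equation mentions M.
Delete trivial equation e = e.
Delete trivial equation 7 = 7.
No equations remain and no clash or occurs-check failure arose, so a unifier exists.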